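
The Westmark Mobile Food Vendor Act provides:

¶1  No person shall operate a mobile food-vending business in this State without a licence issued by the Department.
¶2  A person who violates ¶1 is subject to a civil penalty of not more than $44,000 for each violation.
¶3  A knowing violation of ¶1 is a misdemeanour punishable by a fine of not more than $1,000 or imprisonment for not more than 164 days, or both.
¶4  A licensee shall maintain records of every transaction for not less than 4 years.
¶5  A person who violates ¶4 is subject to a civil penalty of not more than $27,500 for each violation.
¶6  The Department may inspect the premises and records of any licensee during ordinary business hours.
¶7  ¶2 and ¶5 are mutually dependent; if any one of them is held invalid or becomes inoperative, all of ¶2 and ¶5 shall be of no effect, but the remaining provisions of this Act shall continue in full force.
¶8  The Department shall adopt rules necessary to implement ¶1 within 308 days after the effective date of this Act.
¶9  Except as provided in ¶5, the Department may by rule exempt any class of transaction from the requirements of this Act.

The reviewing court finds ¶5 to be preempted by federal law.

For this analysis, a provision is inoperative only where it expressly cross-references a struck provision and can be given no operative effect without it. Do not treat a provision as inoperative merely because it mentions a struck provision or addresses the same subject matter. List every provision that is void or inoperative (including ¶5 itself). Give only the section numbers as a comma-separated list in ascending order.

2, 5

¶5 is struck. ¶9 mentions ¶5 but its own obligation stands independently of ¶5, so ¶9 is not affected. No other provision's operative terms depend on ¶5. ¶7 declares ¶2 and ¶5 mutually dependent; since one of them has fallen, all of them are of no effect. That brings down ¶2 as well. The remainder continues in force under ¶7. That leaves ¶1, ¶3, ¶4, ¶6, ¶7, ¶8, and ¶9 in effect.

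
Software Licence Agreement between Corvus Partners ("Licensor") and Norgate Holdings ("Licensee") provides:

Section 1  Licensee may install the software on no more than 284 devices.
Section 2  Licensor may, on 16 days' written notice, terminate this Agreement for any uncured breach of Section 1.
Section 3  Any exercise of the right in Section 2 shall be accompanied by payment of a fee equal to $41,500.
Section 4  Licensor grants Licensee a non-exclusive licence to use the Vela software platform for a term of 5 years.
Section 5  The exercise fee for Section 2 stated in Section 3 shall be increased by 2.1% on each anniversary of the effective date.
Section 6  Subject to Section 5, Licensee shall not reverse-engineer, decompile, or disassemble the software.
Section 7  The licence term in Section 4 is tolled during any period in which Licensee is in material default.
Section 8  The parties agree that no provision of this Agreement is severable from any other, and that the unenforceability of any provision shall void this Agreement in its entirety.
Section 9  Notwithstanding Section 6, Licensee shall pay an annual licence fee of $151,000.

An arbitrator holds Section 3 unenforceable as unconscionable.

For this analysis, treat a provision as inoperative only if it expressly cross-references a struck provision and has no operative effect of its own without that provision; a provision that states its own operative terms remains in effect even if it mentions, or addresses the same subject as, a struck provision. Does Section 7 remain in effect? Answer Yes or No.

Section 3 is struck. Section 5 operates only by reference to Section 3, so it falls with Section 3. Section 8 provides that the Agreement is not severable, so the invalidity of any one provision voids the entire Agreement. No provision of the Agreement survives. Section 7 is among the inoperative provisions, so the answer is no.

No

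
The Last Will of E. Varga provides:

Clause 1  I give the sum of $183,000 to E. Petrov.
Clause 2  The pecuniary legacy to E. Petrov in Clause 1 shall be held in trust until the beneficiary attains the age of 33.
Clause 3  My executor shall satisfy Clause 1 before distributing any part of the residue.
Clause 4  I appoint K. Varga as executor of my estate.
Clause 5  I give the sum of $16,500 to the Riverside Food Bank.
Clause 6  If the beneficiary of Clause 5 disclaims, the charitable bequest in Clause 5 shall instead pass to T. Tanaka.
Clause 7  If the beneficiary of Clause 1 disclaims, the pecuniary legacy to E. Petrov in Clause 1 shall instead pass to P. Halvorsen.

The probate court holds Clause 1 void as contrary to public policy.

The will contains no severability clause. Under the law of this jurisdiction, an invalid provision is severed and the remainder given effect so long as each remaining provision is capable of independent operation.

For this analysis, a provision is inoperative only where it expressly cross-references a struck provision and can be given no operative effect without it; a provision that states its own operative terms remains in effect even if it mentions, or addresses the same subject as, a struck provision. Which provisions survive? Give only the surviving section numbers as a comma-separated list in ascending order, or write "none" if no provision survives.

4, 5, 6

Clause 1 is struck. Clause 2 merely fixes the trust for Clause 1; with Clause 1 gone it has nothing to operate on and falls away. Clause 3 has no operative effect of its own apart from Clause 1 and is therefore inoperative. Clause 7 operates only by reference to Clause 1, so it falls with Clause 1. With no severability clause, the stated default rule severs what cannot stand and enforces each remaining provision that can operate on its own. The provisions still in force are Clause 4, Clause 5, and Clause 6.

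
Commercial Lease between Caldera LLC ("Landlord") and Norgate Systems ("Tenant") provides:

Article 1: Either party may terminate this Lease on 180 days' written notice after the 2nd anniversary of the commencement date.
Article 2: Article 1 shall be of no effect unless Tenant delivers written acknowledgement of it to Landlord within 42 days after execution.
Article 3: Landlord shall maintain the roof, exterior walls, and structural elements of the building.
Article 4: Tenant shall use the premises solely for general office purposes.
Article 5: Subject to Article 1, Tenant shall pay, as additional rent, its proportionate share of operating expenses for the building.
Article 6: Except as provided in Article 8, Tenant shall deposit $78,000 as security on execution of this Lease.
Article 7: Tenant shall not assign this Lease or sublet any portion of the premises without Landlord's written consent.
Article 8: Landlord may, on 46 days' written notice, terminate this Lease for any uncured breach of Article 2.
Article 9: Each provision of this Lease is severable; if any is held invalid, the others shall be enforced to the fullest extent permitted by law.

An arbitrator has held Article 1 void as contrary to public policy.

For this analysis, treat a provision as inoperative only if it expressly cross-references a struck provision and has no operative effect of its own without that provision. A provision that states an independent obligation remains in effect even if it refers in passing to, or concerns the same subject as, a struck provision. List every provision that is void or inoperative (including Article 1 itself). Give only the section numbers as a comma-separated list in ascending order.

Article 1 is struck. The only function of Article 2 is the acknowledgement condition for Article 1, so it cannot stand once Article 1 is removed. Article 8 has no operative effect of its own apart from Article 2 and is therefore inoperative. Article 6 mentions Article 8 but its own obligation stands independently of Article 8, so Article 6 is not affected. Article 5 mentions Article 1 but its own obligation stands independently of Article 1, so Article 5 is not affected. Article 9 is a severability clause and preserves every provision that can still be given independent effect. The provisions still in force are Article 3, Article 4, Article 5, Article 6, Article 7, and Article 9.

1, 2, 8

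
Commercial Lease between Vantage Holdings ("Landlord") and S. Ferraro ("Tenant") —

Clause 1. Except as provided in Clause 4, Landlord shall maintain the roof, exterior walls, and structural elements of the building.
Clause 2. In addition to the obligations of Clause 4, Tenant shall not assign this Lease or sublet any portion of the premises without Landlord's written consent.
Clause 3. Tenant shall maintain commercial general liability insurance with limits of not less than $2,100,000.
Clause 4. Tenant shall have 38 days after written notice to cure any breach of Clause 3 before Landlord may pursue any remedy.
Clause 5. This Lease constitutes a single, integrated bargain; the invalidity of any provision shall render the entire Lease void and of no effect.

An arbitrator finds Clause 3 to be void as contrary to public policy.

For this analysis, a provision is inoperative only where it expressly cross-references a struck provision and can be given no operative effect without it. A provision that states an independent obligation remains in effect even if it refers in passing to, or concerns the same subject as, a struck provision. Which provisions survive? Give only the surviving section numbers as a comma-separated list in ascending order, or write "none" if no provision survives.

none

Clause 3 is struck. The only function of Clause 4 is the cure period for breach of Clause 3, so it cannot stand once Clause 3 is removed. Clause 5 provides that the Lease is not severable, so the invalidity of any one provision voids the entire Lease. No provision of the Lease survives.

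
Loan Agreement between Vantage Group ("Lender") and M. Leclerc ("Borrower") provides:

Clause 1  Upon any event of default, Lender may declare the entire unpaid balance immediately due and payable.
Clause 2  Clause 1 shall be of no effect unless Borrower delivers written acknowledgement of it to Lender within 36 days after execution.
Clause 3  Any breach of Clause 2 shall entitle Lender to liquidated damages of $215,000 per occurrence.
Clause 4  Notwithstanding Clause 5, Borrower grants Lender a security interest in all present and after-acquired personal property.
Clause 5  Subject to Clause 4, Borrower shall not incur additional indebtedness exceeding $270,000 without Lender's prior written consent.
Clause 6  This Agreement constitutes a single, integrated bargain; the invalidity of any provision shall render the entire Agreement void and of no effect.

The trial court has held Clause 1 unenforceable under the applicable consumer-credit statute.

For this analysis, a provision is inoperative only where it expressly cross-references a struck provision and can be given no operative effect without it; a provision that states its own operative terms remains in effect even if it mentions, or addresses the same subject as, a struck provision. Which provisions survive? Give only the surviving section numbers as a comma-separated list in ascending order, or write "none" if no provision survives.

Clause 1 is struck. Clause 2 merely fixes the acknowledgement condition for Clause 1; with Clause 1 gone it has nothing to operate on and falls away. Clause 3 operates only by reference to Clause 2, so it falls with Clause 2. Clause 6 provides that the Agreement is not severable, so the invalidity of any one provision voids the entire Agreement. No provision of the Agreement survives.

none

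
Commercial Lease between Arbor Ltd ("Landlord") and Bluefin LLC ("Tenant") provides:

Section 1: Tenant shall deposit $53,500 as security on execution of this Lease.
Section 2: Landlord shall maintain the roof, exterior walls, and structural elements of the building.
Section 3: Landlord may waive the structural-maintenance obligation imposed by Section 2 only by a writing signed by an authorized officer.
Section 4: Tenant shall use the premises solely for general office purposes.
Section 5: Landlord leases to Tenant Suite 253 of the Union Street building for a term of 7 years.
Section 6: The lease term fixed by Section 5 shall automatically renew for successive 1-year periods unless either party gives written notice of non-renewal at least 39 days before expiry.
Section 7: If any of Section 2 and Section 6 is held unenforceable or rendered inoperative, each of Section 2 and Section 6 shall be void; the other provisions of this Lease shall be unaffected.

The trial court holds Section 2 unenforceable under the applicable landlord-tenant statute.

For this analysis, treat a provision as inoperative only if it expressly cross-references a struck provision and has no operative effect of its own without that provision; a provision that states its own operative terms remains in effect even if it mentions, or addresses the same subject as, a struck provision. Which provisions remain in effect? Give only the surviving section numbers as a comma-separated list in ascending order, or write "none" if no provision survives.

1, 4, 5, 7

Section 2 is struck. Section 3 merely fixes the waiver condition for Section 2; with Section 2 gone it has nothing to operate on and falls away. Section 7 declares Section 2 and Section 6 mutually dependent; since one of them has fallen, all of them are of no effect. That brings down Section 6 as well. The remainder continues in force under Section 7. Section 1, Section 4, Section 5, and Section 7 remain in effect.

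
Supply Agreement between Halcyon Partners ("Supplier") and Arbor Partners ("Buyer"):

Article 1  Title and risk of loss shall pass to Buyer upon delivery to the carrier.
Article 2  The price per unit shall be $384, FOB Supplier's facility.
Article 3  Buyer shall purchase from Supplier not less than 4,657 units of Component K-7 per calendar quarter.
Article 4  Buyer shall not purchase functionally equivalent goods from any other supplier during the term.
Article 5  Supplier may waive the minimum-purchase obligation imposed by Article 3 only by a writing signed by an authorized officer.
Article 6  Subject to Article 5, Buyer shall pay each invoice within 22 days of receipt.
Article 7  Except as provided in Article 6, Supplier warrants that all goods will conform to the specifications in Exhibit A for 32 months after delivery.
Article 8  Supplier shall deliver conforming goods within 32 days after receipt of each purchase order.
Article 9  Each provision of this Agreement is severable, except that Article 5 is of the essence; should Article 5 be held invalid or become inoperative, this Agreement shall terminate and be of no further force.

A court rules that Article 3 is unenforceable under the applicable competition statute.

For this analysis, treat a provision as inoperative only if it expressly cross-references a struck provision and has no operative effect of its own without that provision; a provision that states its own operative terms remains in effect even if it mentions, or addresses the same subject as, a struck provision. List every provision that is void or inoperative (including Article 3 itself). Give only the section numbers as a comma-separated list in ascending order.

1, 2, 3, 4, 5, 6, 7, 8, 9

Article 3 is struck. Article 5 operates only by reference to Article 3, so it falls with Article 3. Article 9 makes Article 5 an essential term, and Article 5 has been rendered inoperative by the cascade; under Article 9, the entire Agreement is therefore void. No provision of the Agreement survives.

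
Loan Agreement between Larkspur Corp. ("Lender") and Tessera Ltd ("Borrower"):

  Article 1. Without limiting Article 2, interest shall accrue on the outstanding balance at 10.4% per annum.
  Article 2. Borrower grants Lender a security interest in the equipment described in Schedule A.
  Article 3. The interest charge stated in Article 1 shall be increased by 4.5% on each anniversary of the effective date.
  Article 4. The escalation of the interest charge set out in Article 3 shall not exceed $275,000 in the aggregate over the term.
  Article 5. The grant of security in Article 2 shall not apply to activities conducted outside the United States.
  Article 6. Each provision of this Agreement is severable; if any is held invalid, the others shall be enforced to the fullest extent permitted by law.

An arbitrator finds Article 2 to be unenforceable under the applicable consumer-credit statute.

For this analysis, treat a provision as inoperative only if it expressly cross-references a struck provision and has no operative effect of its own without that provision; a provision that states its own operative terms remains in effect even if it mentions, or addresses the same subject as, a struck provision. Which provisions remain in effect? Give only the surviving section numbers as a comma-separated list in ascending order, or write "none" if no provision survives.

Article 2 is struck. Article 5 does nothing except set the carve-out from the grant of security by reference to Article 2; with Article 2 gone it has no independent effect and is inoperative. Article 1 mentions Article 2 but its own obligation stands independently of Article 2, so Article 1 is not affected. Under the severability clause in Article 6, the remaining provisions continue in force. That leaves Article 1, Article 3, Article 4, and Article 6 in effect.

1, 3, 4, 6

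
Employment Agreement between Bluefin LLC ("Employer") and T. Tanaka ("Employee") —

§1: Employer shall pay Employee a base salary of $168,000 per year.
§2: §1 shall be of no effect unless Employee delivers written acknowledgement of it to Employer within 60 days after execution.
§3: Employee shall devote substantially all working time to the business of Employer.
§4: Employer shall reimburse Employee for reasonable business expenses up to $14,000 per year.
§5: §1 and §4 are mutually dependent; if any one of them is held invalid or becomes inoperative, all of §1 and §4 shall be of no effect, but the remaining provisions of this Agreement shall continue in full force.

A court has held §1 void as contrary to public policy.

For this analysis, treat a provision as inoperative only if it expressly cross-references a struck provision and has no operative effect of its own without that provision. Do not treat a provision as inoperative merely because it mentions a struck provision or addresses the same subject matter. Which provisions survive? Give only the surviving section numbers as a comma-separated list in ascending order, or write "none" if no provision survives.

3, 5

§1 is struck. §2 has no operative effect of its own apart from §1 and is therefore inoperative. §5 declares §1 and §4 mutually dependent; since one of them has fallen, all of them are of no effect. That brings down §4 as well. The remainder continues in force under §5. §3 and §5 remain in effect.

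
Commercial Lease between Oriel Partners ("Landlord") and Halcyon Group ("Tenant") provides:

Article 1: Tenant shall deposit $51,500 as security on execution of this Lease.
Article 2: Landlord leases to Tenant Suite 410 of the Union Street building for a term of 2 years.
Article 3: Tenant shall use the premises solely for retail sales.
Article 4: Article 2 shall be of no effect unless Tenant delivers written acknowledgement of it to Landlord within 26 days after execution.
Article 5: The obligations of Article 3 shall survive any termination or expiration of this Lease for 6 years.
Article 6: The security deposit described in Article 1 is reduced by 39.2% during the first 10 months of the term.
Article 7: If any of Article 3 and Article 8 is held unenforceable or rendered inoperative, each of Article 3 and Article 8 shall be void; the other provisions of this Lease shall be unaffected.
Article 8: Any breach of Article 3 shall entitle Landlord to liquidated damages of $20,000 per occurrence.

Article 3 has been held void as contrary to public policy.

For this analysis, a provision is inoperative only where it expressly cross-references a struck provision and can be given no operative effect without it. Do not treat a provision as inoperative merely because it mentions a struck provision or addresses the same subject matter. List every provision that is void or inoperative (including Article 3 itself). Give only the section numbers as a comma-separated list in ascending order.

Article 3 is struck. Article 5 operates only by reference to Article 3, so it falls with Article 3. Article 8 does nothing except set the liquidated-damages amount by reference to Article 3; with Article 3 gone it has no independent effect and is inoperative. Article 7 declares Article 3 and Article 8 mutually dependent; since one of them has fallen, all of them are of no effect. The remainder continues in force under Article 7. That leaves Article 1, Article 2, Article 4, Article 6, and Article 7 in effect.

3, 5, 8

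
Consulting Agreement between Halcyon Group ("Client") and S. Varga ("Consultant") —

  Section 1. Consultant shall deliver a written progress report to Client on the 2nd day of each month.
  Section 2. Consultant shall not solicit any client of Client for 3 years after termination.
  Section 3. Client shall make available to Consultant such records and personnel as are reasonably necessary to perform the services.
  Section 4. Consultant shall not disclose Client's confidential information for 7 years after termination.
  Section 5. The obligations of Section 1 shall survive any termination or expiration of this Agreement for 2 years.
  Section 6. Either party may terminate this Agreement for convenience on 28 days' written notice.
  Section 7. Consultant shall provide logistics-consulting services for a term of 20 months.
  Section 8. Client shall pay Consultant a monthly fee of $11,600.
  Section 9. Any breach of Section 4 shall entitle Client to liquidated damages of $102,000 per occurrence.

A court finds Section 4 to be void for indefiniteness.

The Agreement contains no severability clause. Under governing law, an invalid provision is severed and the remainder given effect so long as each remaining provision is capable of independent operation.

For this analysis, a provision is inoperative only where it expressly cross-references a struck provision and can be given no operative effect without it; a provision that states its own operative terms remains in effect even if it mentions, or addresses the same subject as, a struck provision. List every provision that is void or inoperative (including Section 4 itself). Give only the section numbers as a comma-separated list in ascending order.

Section 4 is struck. The whole of Section 9 is the liquidated-damages amount, defined by reference to Section 4, so Section 9 cannot stand once Section 4 is removed. Under the stated default rule, only provisions that cannot operate independently fall away; the rest are enforced. Section 1, Section 2, Section 3, Section 5, Section 6, Section 7, and Section 8 remain in effect.

4, 9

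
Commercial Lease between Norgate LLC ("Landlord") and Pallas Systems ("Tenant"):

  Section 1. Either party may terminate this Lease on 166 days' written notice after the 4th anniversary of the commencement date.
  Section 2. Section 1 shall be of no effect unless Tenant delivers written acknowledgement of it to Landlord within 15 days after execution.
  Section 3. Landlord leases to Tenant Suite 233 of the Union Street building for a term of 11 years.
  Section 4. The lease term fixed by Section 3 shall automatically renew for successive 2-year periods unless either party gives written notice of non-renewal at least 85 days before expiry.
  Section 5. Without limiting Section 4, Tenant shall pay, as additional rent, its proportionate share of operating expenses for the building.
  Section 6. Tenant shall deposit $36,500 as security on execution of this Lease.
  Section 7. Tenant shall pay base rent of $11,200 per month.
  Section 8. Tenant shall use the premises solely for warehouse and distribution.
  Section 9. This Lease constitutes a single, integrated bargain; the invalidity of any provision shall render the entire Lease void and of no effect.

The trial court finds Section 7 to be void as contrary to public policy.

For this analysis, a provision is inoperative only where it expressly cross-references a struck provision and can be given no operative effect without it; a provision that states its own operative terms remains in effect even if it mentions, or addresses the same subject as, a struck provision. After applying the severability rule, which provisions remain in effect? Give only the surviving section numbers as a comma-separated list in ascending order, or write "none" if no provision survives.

Section 7 is struck. Nothing else in the Lease is defined by reference to Section 7. Section 9 provides that the Lease is not severable, so the invalidity of any one provision voids the entire Lease. No provision of the Lease survives.

none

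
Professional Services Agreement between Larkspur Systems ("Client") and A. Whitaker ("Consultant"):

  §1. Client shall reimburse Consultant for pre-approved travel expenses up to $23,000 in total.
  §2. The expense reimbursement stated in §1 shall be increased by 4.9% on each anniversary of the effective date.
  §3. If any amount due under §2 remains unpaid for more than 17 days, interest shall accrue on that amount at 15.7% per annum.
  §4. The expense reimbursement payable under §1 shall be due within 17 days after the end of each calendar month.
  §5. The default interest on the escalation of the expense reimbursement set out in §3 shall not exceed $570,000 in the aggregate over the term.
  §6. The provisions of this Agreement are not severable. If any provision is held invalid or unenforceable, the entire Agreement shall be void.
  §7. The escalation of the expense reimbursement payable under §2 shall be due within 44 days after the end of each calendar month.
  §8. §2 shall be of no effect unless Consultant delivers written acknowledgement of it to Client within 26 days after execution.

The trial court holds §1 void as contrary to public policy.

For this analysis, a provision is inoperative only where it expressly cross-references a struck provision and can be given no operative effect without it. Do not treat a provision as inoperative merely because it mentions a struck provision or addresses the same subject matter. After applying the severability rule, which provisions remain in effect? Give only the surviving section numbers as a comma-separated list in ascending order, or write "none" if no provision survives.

none

§1 is struck. §2 has no operative effect of its own apart from §1 and is therefore inoperative. §4 has no operative effect of its own apart from §1 and is therefore inoperative. §3 has no operative effect of its own apart from §2 and is therefore inoperative. The whole of §7 is the payment deadline for the escalation of the expense reimbursement, defined by reference to §2, so §7 cannot stand once §2 is removed. §8 has no operative effect of its own apart from §2 and is therefore inoperative. The whole of §5 is the aggregate cap on the default interest on the escalation of the expense reimbursement, defined by reference to §3, so §5 cannot stand once §3 is removed. §6 provides that the Agreement is not severable, so the invalidity of any one provision voids the entire Agreement. No provision of the Agreement survives.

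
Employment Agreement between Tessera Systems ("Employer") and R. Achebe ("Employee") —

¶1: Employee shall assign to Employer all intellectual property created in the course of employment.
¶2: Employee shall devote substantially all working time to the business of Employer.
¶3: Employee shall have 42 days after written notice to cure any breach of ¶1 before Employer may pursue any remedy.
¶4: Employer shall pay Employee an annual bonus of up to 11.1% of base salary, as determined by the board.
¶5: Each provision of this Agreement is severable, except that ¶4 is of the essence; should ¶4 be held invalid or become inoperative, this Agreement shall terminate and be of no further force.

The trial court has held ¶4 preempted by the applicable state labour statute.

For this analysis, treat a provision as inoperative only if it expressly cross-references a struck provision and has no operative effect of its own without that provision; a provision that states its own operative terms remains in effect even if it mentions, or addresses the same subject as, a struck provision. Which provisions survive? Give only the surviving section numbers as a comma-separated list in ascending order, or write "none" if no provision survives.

none

¶4 is struck. Nothing else in the Agreement is defined by reference to ¶4. ¶5 makes ¶4 an essential term, and ¶4 is the provision held invalid; under ¶5, the entire Agreement is therefore void. No provision of the Agreement survives.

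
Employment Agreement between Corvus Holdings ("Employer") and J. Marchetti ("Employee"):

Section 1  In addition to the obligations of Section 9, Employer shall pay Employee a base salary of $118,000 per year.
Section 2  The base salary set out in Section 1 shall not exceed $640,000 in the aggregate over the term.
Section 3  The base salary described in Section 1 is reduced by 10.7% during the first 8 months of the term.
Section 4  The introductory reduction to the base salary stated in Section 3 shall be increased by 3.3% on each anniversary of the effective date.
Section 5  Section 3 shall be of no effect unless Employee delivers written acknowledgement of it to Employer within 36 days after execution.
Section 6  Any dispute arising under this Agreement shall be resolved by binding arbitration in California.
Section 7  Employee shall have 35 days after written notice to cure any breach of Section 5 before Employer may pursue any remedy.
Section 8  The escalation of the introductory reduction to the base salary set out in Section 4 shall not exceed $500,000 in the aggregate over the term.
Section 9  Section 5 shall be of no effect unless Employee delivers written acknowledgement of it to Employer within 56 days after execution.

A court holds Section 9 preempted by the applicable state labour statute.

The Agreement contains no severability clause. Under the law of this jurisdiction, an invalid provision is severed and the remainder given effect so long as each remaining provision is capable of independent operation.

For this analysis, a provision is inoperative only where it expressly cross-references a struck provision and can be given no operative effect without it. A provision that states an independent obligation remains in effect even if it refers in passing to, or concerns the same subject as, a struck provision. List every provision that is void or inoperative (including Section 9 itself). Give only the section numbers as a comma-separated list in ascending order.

Section 9 is struck. Although Section 1 refers to Section 9, its operative terms do not depend on Section 9, so it remains in effect. No other provision's operative terms depend on Section 9. With no severability clause, the stated default rule severs what cannot stand and enforces each remaining provision that can operate on its own. The provisions still in force are Section 1, Section 2, Section 3, Section 4, Section 5, Section 6, Section 7, and Section 8.

9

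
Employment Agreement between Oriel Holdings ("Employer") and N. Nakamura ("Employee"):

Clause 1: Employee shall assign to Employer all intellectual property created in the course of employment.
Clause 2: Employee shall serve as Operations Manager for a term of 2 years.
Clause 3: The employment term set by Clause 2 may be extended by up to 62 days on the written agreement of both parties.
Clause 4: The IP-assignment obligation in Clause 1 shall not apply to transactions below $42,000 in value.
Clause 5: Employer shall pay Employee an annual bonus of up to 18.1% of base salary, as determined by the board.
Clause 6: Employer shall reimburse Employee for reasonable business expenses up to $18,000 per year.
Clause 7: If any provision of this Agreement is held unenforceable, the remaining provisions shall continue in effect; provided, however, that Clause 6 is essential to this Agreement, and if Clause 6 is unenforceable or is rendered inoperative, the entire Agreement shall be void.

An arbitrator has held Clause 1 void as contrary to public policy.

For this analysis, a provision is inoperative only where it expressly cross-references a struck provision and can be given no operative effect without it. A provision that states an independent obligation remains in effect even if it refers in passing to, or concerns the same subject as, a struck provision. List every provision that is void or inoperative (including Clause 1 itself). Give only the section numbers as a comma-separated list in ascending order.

1, 4

Clause 1 is struck. The whole of Clause 4 is the carve-out from the IP-assignment obligation, defined by reference to Clause 1, so Clause 4 cannot stand once Clause 1 is removed. Clause 7 makes Clause 6 an essential term, but Clause 6 is unaffected, so the severability proviso in Clause 7 preserves the remaining provisions. Clause 2, Clause 3, Clause 5, Clause 6, and Clause 7 remain in effect.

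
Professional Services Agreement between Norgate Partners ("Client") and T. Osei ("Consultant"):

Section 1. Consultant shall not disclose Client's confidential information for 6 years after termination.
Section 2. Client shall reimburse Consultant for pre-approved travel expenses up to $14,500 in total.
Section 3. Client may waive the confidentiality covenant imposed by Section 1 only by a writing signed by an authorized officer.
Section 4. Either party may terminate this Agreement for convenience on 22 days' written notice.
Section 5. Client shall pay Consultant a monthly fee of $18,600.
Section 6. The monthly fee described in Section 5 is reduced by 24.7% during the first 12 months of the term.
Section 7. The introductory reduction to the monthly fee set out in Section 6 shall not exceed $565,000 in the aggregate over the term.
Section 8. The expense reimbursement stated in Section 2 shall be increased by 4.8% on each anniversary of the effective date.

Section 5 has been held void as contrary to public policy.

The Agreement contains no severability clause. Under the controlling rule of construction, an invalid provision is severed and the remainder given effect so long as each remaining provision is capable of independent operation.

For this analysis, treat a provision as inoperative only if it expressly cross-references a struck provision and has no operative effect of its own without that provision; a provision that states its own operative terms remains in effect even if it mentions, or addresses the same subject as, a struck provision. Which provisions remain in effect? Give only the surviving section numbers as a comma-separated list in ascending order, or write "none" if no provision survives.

1, 2, 3, 4, 8

Section 5 is struck. Section 6 has no operative effect of its own apart from Section 5 and is therefore inoperative. The whole of Section 7 is the aggregate cap on the introductory reduction to the monthly fee, defined by reference to Section 6, so Section 7 cannot stand once Section 6 is removed. Under the stated default rule, only provisions that cannot operate independently fall away; the rest are enforced. Section 1, Section 2, Section 3, Section 4, and Section 8 remain in effect.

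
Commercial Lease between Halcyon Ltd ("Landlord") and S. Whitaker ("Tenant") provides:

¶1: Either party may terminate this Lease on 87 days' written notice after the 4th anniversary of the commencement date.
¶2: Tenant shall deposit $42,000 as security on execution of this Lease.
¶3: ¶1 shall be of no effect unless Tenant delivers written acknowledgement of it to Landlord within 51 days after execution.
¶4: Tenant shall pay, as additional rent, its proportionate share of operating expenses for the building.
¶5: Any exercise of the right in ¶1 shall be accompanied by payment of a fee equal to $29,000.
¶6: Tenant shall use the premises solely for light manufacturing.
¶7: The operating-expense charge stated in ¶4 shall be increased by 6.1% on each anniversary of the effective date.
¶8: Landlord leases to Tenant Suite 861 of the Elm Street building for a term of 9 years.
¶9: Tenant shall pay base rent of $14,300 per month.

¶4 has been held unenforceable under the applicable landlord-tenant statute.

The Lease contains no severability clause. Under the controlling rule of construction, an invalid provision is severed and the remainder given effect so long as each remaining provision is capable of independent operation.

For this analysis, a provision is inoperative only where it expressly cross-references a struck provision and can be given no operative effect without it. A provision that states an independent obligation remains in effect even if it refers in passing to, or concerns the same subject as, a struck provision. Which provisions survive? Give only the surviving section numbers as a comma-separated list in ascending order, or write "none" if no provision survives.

1, 2, 3, 5, 6, 8, 9

¶4 is struck. The whole of ¶7 is the escalation of the operating-expense charge, defined by reference to ¶4, so ¶7 cannot stand once ¶4 is removed. With no severability clause, the stated default rule severs what cannot stand and enforces each remaining provision that can operate on its own. The provisions still in force are ¶1, ¶2, ¶3, ¶5, ¶6, ¶8, and ¶9.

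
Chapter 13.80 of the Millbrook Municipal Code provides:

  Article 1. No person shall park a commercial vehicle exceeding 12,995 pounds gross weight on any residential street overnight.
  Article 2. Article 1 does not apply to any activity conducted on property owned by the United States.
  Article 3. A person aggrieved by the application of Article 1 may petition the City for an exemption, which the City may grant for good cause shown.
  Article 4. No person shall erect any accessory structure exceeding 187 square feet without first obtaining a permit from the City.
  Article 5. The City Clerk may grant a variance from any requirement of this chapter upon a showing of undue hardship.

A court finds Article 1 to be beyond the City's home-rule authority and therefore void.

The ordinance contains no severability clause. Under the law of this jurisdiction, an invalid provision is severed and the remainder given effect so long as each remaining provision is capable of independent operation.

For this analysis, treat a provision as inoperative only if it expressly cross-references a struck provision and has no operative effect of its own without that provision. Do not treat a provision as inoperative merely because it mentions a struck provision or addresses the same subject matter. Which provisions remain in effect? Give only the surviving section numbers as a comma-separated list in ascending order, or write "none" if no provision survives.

4, 5

Article 1 is struck. Article 2 operates only by reference to Article 1, so it falls with Article 1. Article 3 has no operative effect of its own apart from Article 1 and is therefore inoperative. With no severability clause, the stated default rule severs what cannot stand and enforces each remaining provision that can operate on its own. That leaves Article 4 and Article 5 in effect.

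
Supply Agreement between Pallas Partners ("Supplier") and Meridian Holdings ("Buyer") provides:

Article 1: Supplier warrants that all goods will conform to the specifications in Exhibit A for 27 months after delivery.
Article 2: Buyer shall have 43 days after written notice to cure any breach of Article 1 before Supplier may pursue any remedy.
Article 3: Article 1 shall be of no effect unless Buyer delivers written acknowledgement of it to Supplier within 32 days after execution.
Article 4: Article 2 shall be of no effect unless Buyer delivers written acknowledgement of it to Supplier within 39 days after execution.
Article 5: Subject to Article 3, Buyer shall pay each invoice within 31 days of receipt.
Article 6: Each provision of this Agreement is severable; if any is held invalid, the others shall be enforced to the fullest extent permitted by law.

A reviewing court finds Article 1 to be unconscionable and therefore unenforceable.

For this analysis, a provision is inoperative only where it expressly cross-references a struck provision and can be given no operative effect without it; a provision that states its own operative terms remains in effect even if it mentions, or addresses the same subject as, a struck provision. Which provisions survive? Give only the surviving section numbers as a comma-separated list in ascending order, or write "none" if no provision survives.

Article 1 is struck. Article 2 merely fixes the cure period for breach of Article 1; with Article 1 gone it has nothing to operate on and falls away. Article 3 operates only by reference to Article 1, so it falls with Article 1. Article 4 merely fixes the acknowledgement condition for Article 2; with Article 2 gone it has nothing to operate on and falls away. Although Article 5 refers to Article 3, its operative terms do not depend on Article 3, so it remains in effect. Under the severability clause in Article 6, the remaining provisions continue in force. The provisions still in force are Article 5 and Article 6.

5, 6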